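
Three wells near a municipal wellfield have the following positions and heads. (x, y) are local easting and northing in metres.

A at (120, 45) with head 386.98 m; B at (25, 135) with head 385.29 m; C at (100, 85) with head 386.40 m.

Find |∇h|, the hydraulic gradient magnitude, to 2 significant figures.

Taking A as reference: B−A = (-95, 90, -1.69); C−A = (-20, 40, -0.58).
Solve a·Δx + b·Δy = Δh: det = (-95)·40 − (-20)·90 = -2000.
∂h/∂x = [(-1.69)·40 − (-0.58)·90] / -2000 = +0.007700
∂h/∂y = [(-95)·(-0.58) − (-20)·(-1.69)] / -2000 = -0.01065
|∇h| = √(0.007700² + -0.01065²) = 0.01314

0.013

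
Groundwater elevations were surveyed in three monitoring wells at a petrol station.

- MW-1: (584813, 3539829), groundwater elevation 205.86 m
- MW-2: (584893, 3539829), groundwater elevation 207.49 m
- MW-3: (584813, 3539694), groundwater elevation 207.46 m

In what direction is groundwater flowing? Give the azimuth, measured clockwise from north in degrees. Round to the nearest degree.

∂h/∂x = (207.49 − 205.86) / (584893 − 584813) = +0.02037
∂h/∂y = (207.46 − 205.86) / (3539694 − 3539829) = -0.01185
Flow direction (−∇h) has components (-0.02037 E, +0.01185 N).
Azimuth = atan2(E, N) = atan2(-0.02037, +0.01185) = 300.2° ≈ 300°.

300°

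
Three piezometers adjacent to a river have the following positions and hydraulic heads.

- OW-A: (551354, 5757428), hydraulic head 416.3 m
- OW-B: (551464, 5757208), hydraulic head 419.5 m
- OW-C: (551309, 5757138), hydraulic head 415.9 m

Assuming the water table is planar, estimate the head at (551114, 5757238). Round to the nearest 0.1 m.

410.9 m

With h = a·x + b·y + c and OW-A as origin, the differences give:
  110·a + (-220)·b = +3.2
  (-45)·a + (-290)·b = -0.4
Eliminate b (×(-290) and ×(-220), subtract): -41800·a = -1016.00 → a = ∂h/∂x = +0.02431
Back-substitute: b = ∂h/∂y = -0.002392.
h(551114, 5757238) = 416.3 + (+0.02431)·(-240) + (-0.002392)·(-190) = 416.3 -5.833 +0.455 = 410.921 m.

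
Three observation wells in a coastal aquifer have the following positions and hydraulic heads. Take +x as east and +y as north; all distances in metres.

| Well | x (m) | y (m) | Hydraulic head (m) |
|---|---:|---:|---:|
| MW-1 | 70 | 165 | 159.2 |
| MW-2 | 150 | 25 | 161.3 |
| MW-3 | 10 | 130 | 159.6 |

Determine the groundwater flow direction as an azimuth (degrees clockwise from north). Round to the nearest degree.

With h = a·x + b·y + c and MW-1 as origin, the differences give:
  80·a + (-140)·b = +2.1
  (-60)·a + (-35)·b = +0.4
Eliminate b (×(-35) and ×(-140), subtract): -11200·a = -17.50 → a = ∂h/∂x = +0.001563
Back-substitute: b = ∂h/∂y = -0.01411.
Flow direction (−∇h) has components (-0.001563 E, +0.01411 N).
Azimuth = atan2(E, N) = atan2(-0.001563, +0.01411) = 353.7° ≈ 354°.

354°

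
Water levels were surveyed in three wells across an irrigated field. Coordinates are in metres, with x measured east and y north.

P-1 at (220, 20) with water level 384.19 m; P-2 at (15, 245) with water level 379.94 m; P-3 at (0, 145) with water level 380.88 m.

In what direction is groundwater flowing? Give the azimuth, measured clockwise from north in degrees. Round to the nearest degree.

With h = a·x + b·y + c and P-1 as origin, the differences give:
  (-205)·a + 225·b = -4.25
  (-220)·a + 125·b = -3.31
Eliminate b (×125 and ×225, subtract): 23875·a = 213.500 → a = ∂h/∂x = +0.008942
Back-substitute: b = ∂h/∂y = -0.01074.
Flow direction (−∇h) has components (-0.008942 E, +0.01074 N).
Azimuth = atan2(E, N) = atan2(-0.008942, +0.01074) = 320.2° ≈ 320°.

320°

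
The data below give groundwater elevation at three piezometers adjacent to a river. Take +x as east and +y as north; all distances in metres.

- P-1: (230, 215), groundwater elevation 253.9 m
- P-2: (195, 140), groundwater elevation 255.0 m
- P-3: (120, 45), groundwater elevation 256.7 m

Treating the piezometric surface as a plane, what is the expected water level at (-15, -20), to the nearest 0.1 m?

258.7 m

Differences from P-1: to P-2 (Δx, Δy, Δh) = (-35, -75, +1.1); to P-3 = (-110, -170, +2.8).
Determinant of the coordinate differences = (-35)·(-170) − (-110)·(-75) = -2300.
∂h/∂x = [(+1.1)·(-170) − (+2.8)·(-75)] / -2300 = -0.010000
∂h/∂y = [(-35)·(+2.8) − (-110)·(+1.1)] / -2300 = -0.010000
h(-15, -20) = 253.9 + (-0.010000)·(-245) + (-0.010000)·(-235) = 253.9 +2.450 +2.350 = 258.700 m.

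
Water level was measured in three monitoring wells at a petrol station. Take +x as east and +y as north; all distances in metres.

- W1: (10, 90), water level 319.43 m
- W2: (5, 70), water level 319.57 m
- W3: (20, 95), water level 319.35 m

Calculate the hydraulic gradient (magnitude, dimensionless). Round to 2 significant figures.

Differences from W1: to W2 (Δx, Δy, Δh) = (-5, -20, +0.14); to W3 = (10, 5, -0.08).
Solve a·Δx + b·Δy = Δh: det = (-5)·5 − 10·(-20) = 175.
∂h/∂x = [(+0.14)·5 − (-0.08)·(-20)] / 175 = -0.005143
∂h/∂y = [(-5)·(-0.08) − 10·(+0.14)] / 175 = -0.005714
|∇h| = √(-0.005143² + -0.005714²) = 0.007688

0.0077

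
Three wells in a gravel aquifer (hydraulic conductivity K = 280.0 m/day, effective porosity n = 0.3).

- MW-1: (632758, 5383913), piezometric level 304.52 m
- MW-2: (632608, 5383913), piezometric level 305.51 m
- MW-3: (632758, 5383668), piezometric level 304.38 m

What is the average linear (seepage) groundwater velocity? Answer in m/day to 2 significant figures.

∂h/∂x = (305.51 − 304.52) / (632608 − 632758) = -0.006600
∂h/∂y = (304.38 − 304.52) / (5383668 − 5383913) = +0.0005714
|∇h| = √(-0.006600² + 0.0005714²) = 0.006625
Seepage velocity v = K·i/n = 280.0 × 0.006625 / 0.3 = 6.183 m/day.

6.2 m/day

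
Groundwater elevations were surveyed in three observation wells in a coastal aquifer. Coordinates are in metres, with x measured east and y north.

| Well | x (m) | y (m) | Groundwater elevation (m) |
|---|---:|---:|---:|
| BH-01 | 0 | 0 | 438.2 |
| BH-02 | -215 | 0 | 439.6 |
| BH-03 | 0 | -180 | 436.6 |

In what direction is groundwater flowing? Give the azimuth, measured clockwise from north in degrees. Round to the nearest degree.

144°

∂h/∂x = (439.6 − 438.2) / (-215 − 0) = -0.006512
∂h/∂y = (436.6 − 438.2) / (-180 − 0) = +0.008889
Flow direction (−∇h) has components (+0.006512 E, -0.008889 N).
Azimuth = atan2(E, N) = atan2(+0.006512, -0.008889) = 143.8° ≈ 144°.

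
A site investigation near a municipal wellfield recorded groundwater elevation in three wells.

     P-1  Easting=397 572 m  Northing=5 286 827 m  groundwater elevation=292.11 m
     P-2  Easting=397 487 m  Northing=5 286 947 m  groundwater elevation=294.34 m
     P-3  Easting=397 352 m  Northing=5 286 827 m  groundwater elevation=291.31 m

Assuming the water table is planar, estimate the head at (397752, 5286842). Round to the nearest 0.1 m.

Taking P-1 as reference: P-2−P-1 = (-85, 120, +2.23); P-3−P-1 = (-220, 0, -0.80).
Determinant of the coordinate differences = (-85)·0 − (-220)·120 = 26400.
∂h/∂x = [(+2.23)·0 − (-0.80)·120] / 26400 = +0.003636
∂h/∂y = [(-85)·(-0.80) − (-220)·(+2.23)] / 26400 = +0.02116
h(397752, 5286842) = 292.11 + (+0.003636)·(180) + (+0.02116)·(15) = 292.11 +0.655 +0.317 = 293.082 m.

293.1 m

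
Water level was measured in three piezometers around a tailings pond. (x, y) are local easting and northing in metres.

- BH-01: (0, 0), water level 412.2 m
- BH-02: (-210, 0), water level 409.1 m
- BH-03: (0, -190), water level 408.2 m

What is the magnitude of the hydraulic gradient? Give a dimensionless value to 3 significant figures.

0.0257

∂h/∂x = (409.1 − 412.2) / (-210 − 0) = +0.01476
∂h/∂y = (408.2 − 412.2) / (-190 − 0) = +0.02105
|∇h| = √(0.01476² + 0.02105²) = 0.02571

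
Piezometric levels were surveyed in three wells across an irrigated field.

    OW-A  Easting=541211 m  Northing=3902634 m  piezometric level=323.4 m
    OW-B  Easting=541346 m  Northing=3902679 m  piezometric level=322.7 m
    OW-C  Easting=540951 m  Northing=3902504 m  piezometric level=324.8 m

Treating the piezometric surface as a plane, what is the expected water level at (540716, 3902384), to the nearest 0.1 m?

Three-point gradient (reference OW-A): Δ to OW-B = (135, 45, -0.7), Δ to OW-C = (-260, -130, +1.4).
∂h/∂x = -0.004786, ∂h/∂y = -0.001197 (det = -5850).
h(540716, 3902384) = 323.4 + (-0.004786)·(-495) + (-0.001197)·(-250) = 323.4 +2.369 +0.299 = 326.068 m.

326.1 m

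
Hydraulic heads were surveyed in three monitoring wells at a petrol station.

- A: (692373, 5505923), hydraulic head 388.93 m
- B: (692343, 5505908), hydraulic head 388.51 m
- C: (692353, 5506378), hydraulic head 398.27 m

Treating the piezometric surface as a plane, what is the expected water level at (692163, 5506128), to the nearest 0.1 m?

Taking A as reference: B−A = (-30, -15, -0.42); C−A = (-20, 455, +9.34).
Determinant of the coordinate differences = (-30)·455 − (-20)·(-15) = -13950.
∂h/∂x = [(-0.42)·455 − (+9.34)·(-15)] / -13950 = +0.003656
∂h/∂y = [(-30)·(+9.34) − (-20)·(-0.42)] / -13950 = +0.02069
h(692163, 5506128) = 388.93 + (+0.003656)·(-210) + (+0.02069)·(205) = 388.93 -0.768 +4.241 = 392.403 m.

392.4 m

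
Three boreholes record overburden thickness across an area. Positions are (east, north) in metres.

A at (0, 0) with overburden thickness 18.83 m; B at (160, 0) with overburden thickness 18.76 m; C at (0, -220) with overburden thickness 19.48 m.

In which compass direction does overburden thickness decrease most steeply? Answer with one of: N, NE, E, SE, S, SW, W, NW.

N

∂d/∂x = (18.76 − 18.83) / (160 − 0) = -0.0004375
∂d/∂y = (19.48 − 18.83) / (-220 − 0) = -0.002955
Steepest decrease is along −∇f = (+0.0004375 E, +0.002955 N) → north.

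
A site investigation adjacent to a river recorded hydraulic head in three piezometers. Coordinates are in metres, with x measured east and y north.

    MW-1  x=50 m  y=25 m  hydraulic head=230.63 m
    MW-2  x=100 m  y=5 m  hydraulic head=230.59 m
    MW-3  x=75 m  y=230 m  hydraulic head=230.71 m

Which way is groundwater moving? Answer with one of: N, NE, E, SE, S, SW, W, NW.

SE

With h = a·x + b·y + c and MW-1 as origin, the differences give:
  50·a + (-20)·b = -0.04
  25·a + 205·b = +0.08
Eliminate b (×205 and ×(-20), subtract): 10750·a = -6.600 → a = ∂h/∂x = -0.0006140
Back-substitute: b = ∂h/∂y = +0.0004651.
Flow = −∇h = (+0.0006140 east, -0.0004651 north), which points southeast.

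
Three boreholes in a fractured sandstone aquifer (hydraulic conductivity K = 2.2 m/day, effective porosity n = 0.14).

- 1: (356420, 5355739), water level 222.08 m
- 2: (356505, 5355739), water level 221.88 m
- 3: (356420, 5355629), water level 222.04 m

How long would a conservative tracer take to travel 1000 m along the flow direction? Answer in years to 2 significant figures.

∂h/∂x = (221.88 − 222.08) / (356505 − 356420) = -0.002353
∂h/∂y = (222.04 − 222.08) / (5355629 − 5355739) = +0.0003636
|∇h| = √(-0.002353² + 0.0003636²) = 0.002381
Seepage velocity v = K·i/n = 2.2 × 0.002381 / 0.14 = 0.03742 m/day.
t = 1000 / 0.03742 = 2.672e+04 days = 73.2 years.

73 years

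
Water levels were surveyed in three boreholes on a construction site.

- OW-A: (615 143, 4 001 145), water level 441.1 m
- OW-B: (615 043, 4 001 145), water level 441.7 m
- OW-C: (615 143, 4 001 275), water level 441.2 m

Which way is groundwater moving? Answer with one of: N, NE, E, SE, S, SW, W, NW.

∂h/∂x = (441.7 − 441.1) / (615043 − 615143) = -0.006000
∂h/∂y = (441.2 − 441.1) / (4001275 − 4001145) = +0.0007692
Flow = −∇h = (+0.006000 east, -0.0007692 north), which points east.

E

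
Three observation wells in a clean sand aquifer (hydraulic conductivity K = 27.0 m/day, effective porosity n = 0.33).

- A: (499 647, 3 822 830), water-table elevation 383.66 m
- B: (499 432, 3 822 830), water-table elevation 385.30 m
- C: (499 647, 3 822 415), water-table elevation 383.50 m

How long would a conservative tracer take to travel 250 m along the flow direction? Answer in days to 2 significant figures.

∂h/∂x = (385.30 − 383.66) / (499432 − 499647) = -0.007628
∂h/∂y = (383.50 − 383.66) / (3822415 − 3822830) = +0.0003855
|∇h| = √(-0.007628² + 0.0003855²) = 0.007638
Seepage velocity v = K·i/n = 27.0 × 0.007638 / 0.33 = 0.6249 m/day.
t = 250 / 0.6249 = 400.1 days.

400 days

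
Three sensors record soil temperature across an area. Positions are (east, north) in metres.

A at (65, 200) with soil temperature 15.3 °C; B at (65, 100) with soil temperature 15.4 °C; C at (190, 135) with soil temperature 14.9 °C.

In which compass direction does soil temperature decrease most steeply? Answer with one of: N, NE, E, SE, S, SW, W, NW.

E

Differences from A: to B (Δx, Δy, Δh) = (0, -100, +0.1); to C = (125, -65, -0.4).
Determinant of the coordinate differences = 0·(-65) − 125·(-100) = 12500.
∂T/∂x = [(+0.1)·(-65) − (-0.4)·(-100)] / 12500 = -0.003720
∂T/∂y = [0·(-0.4) − 125·(+0.1)] / 12500 = -0.0010000
Steepest decrease is along −∇f = (+0.003720 E, +0.0010000 N) → east.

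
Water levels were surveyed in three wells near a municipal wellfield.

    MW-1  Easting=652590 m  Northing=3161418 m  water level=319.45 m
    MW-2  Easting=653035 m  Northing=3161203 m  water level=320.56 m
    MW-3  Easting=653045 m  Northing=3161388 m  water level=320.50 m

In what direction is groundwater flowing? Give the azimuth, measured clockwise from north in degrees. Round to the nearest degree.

Taking MW-1 as reference: MW-2−MW-1 = (445, -215, +1.11); MW-3−MW-1 = (455, -30, +1.05).
Determinant of the coordinate differences = 445·(-30) − 455·(-215) = 84475.
∂h/∂x = [(+1.11)·(-30) − (+1.05)·(-215)] / 84475 = +0.002278
∂h/∂y = [445·(+1.05) − 455·(+1.11)] / 84475 = -0.0004475
Flow direction (−∇h) has components (-0.002278 E, +0.0004475 N).
Azimuth = atan2(E, N) = atan2(-0.002278, +0.0004475) = 281.1° ≈ 281°.

281°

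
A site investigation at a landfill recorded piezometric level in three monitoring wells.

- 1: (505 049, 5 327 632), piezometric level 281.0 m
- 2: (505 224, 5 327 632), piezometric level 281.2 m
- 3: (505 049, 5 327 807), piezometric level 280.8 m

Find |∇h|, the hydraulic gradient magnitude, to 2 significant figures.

∂h/∂x = (281.2 − 281.0) / (505224 − 505049) = +0.001143
∂h/∂y = (280.8 − 281.0) / (5327807 − 5327632) = -0.001143
|∇h| = √(0.001143² + -0.001143²) = 0.001616

0.0016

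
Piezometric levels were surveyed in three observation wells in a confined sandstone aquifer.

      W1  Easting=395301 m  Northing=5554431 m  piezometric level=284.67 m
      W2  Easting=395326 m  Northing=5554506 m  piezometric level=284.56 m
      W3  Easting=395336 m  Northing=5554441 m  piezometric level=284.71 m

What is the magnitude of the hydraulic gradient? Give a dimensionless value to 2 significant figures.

Differences from W1: to W2 (Δx, Δy, Δh) = (25, 75, -0.11); to W3 = (35, 10, +0.04).
Solve a·Δx + b·Δy = Δh: det = 25·10 − 35·75 = -2375.
∂h/∂x = [(-0.11)·10 − (+0.04)·75] / -2375 = +0.001726
∂h/∂y = [25·(+0.04) − 35·(-0.11)] / -2375 = -0.002042
|∇h| = √(0.001726² + -0.002042²) = 0.002674

0.0027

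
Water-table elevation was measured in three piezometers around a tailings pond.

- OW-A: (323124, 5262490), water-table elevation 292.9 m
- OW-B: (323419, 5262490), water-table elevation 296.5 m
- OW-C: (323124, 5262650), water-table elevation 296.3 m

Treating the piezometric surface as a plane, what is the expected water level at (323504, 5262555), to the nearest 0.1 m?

∂h/∂x = (296.5 − 292.9) / (323419 − 323124) = +0.01220
∂h/∂y = (296.3 − 292.9) / (5262650 − 5262490) = +0.02125
h(323504, 5262555) = 292.9 + (+0.01220)·(380) + (+0.02125)·(65) = 292.9 +4.637 +1.381 = 298.919 m.

298.9 m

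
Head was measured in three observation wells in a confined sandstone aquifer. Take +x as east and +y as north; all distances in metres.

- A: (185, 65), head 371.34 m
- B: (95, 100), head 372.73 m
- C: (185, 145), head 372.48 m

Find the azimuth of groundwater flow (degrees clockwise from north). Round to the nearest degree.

With h = a·x + b·y + c and A as origin, the differences give:
  (-90)·a + 35·b = +1.39
  0·a + 80·b = +1.14
Eliminate b (×80 and ×35, subtract): -7200·a = 71.300 → a = ∂h/∂x = -0.009903
Back-substitute: b = ∂h/∂y = +0.01425.
Flow direction (−∇h) has components (+0.009903 E, -0.01425 N).
Azimuth = atan2(E, N) = atan2(+0.009903, -0.01425) = 145.2° ≈ 145°.

145°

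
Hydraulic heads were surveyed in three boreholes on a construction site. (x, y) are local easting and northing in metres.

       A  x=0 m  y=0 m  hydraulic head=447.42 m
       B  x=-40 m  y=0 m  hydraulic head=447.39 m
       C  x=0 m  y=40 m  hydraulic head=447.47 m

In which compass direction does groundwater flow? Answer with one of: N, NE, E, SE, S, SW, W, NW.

SW

∂h/∂x = (447.39 − 447.42) / (-40 − 0) = +0.0007500
∂h/∂y = (447.47 − 447.42) / (40 − 0) = +0.001250
Flow = −∇h = (-0.0007500 east, -0.001250 north), which points southwest.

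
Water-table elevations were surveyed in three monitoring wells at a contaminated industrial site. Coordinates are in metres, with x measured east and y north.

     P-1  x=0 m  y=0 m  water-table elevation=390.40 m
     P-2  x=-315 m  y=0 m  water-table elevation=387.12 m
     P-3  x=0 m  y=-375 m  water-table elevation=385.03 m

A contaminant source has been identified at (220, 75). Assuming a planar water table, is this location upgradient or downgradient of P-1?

upgradient

∂h/∂x = (387.12 − 390.40) / (-315 − 0) = +0.01041
∂h/∂y = (385.03 − 390.40) / (-375 − 0) = +0.01432
Head at (220, 75) = 390.40 + (+0.01041)·(220) + (+0.01432)·(75) = 393.76 m.
That is higher than the 390.40 m at P-1, so the point is upgradient.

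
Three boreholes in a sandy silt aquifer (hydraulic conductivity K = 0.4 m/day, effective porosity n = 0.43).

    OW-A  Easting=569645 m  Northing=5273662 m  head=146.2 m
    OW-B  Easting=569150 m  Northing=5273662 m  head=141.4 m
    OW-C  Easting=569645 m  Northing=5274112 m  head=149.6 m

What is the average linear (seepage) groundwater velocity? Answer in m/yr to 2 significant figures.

4.2 m/yr

∂h/∂x = (141.4 − 146.2) / (569150 − 569645) = +0.009697
∂h/∂y = (149.6 − 146.2) / (5274112 − 5273662) = +0.007556
|∇h| = √(0.009697² + 0.007556²) = 0.01229
Seepage velocity v = K·i/n = 0.4 × 0.01229 / 0.43 = 0.01143 m/day = 4.175 m/yr.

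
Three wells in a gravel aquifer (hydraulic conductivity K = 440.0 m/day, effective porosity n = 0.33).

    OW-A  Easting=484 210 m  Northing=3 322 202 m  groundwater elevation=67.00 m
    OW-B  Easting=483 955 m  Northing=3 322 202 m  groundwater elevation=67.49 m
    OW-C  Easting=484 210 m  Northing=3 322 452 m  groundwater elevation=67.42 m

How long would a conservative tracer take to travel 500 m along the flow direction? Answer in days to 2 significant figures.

∂h/∂x = (67.49 − 67.00) / (483955 − 484210) = -0.001922
∂h/∂y = (67.42 − 67.00) / (3322452 − 3322202) = +0.001680
|∇h| = √(-0.001922² + 0.001680²) = 0.002553
Seepage velocity v = K·i/n = 440.0 × 0.002553 / 0.33 = 3.404 m/day.
t = 500 / 3.404 = 146.9 days.

150 days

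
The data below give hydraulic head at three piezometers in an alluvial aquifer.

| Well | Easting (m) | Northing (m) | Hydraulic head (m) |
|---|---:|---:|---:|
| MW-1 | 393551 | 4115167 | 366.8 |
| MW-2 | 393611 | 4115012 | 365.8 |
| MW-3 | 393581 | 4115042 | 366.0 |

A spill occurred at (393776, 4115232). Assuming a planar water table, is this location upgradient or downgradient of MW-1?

upgradient

With h = a·x + b·y + c and MW-1 as origin, the differences give:
  60·a + (-155)·b = -1.0
  30·a + (-125)·b = -0.8
Eliminate b (×(-125) and ×(-155), subtract): -2850·a = 1.00 → a = ∂h/∂x = -0.0003509
Back-substitute: b = ∂h/∂y = +0.006316.
Head at (393776, 4115232) = 366.8 + (-0.0003509)·(225) + (+0.006316)·(65) = 367.13 m.
That is higher than the 366.8 m at MW-1, so the point is upgradient.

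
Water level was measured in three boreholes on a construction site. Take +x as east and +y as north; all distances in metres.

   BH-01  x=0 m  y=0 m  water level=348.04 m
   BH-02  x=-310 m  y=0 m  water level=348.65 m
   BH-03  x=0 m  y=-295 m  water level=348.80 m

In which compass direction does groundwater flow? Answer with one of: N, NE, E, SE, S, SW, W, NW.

NE

∂h/∂x = (348.65 − 348.04) / (-310 − 0) = -0.001968
∂h/∂y = (348.80 − 348.04) / (-295 − 0) = -0.002576
Flow = −∇h = (+0.001968 east, +0.002576 north), which points northeast.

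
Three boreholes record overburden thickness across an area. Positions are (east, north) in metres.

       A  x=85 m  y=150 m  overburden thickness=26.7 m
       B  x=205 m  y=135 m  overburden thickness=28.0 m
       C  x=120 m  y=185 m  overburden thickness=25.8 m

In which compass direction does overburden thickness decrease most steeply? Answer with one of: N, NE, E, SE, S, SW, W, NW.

Taking A as reference: B−A = (120, -15, +1.3); C−A = (35, 35, -0.9).
Solve a·Δx + b·Δy = Δd: det = 120·35 − 35·(-15) = 4725.
∂d/∂x = [(+1.3)·35 − (-0.9)·(-15)] / 4725 = +0.006772
∂d/∂y = [120·(-0.9) − 35·(+1.3)] / 4725 = -0.03249
Steepest decrease is along −∇f = (-0.006772 E, +0.03249 N) → north.

N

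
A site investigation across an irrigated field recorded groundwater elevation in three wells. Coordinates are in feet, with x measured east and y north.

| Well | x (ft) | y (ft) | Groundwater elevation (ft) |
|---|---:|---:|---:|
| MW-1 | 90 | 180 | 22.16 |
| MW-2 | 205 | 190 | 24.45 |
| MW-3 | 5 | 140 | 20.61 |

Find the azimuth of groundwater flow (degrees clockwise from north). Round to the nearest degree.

Differences from MW-1: to MW-2 (Δx, Δy, Δh) = (115, 10, +2.29); to MW-3 = (-85, -40, -1.55).
Determinant of the coordinate differences = 115·(-40) − (-85)·10 = -3750.
∂h/∂x = [(+2.29)·(-40) − (-1.55)·10] / -3750 = +0.02029
∂h/∂y = [115·(-1.55) − (-85)·(+2.29)] / -3750 = -0.004373
Flow direction (−∇h) has components (-0.02029 E, +0.004373 N).
Azimuth = atan2(E, N) = atan2(-0.02029, +0.004373) = 282.2° ≈ 282°.

282°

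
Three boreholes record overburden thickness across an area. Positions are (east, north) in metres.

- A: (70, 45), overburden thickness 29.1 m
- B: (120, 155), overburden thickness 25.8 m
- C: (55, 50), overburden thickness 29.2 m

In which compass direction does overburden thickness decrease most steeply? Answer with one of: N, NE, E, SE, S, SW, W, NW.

NE

Three-point gradient (reference A): Δ to B = (50, 110, -3.3), Δ to C = (-15, 5, +0.1).
∂d/∂x = -0.01447, ∂d/∂y = -0.02342 (det = 1900).
Steepest decrease is along −∇f = (+0.01447 E, +0.02342 N) → northeast.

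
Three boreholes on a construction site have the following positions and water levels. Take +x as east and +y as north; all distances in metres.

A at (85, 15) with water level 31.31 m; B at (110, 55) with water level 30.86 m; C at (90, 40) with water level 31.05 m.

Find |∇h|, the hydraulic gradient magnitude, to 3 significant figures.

0.0102

Differences from A: to B (Δx, Δy, Δh) = (25, 40, -0.45); to C = (5, 25, -0.26).
Solve a·Δx + b·Δy = Δh: det = 25·25 − 5·40 = 425.
∂h/∂x = [(-0.45)·25 − (-0.26)·40] / 425 = -0.002000
∂h/∂y = [25·(-0.26) − 5·(-0.45)] / 425 = -0.010000
|∇h| = √(-0.002000² + -0.010000²) = 0.0102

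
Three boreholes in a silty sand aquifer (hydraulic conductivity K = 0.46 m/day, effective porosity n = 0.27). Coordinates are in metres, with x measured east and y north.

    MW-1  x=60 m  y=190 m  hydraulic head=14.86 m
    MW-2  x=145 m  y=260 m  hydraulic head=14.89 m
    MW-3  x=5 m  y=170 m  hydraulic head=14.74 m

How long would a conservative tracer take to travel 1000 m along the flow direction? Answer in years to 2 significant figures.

Differences from MW-1: to MW-2 (Δx, Δy, Δh) = (85, 70, +0.03); to MW-3 = (-55, -20, -0.12).
Solve a·Δx + b·Δy = Δh: det = 85·(-20) − (-55)·70 = 2150.
∂h/∂x = [(+0.03)·(-20) − (-0.12)·70] / 2150 = +0.003628
∂h/∂y = [85·(-0.12) − (-55)·(+0.03)] / 2150 = -0.003977
|∇h| = √(0.003628² + -0.003977²) = 0.005383
Seepage velocity v = K·i/n = 0.46 × 0.005383 / 0.27 = 0.009171 m/day.
t = 1000 / 0.009171 = 1.09e+05 days = 298 years.

300 years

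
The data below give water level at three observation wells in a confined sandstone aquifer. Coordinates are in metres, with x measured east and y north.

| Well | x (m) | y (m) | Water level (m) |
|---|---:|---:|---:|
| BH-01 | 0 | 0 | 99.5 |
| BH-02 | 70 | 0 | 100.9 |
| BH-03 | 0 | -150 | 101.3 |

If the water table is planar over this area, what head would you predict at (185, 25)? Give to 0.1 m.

∂h/∂x = (100.9 − 99.5) / (70 − 0) = +0.02000
∂h/∂y = (101.3 − 99.5) / (-150 − 0) = -0.01200
h(185, 25) = 99.5 + (+0.02000)·(185) + (-0.01200)·(25) = 99.5 +3.700 -0.300 = 102.900 m.

102.9 m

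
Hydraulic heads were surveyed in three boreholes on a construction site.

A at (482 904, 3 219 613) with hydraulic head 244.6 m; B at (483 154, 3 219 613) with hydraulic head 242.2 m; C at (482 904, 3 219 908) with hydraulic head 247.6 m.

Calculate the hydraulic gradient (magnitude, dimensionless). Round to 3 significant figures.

0.0140

∂h/∂x = (242.2 − 244.6) / (483154 − 482904) = -0.009600
∂h/∂y = (247.6 − 244.6) / (3219908 − 3219613) = +0.01017
|∇h| = √(-0.009600² + 0.01017²) = 0.01399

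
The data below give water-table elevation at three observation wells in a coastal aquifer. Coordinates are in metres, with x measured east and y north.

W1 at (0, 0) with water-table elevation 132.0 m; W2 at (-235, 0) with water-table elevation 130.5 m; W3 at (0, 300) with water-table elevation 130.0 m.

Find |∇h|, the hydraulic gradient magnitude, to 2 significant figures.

∂h/∂x = (130.5 − 132.0) / (-235 − 0) = +0.006383
∂h/∂y = (130.0 − 132.0) / (300 − 0) = -0.006667
|∇h| = √(0.006383² + -0.006667²) = 0.00923

0.0092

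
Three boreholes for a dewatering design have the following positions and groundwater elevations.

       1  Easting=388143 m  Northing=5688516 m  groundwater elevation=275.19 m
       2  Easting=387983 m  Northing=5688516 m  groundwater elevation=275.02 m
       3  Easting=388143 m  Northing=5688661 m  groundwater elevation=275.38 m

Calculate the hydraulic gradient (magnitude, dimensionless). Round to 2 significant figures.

∂h/∂x = (275.02 − 275.19) / (387983 − 388143) = +0.001063
∂h/∂y = (275.38 − 275.19) / (5688661 − 5688516) = +0.001310
|∇h| = √(0.001063² + 0.001310²) = 0.001687

0.0017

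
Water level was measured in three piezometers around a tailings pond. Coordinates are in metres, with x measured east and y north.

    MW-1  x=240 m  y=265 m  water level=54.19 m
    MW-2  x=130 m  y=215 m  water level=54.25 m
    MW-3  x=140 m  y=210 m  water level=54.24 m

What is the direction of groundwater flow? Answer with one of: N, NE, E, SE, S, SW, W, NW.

Differences from MW-1: to MW-2 (Δx, Δy, Δh) = (-110, -50, +0.06); to MW-3 = (-100, -55, +0.05).
Solve a·Δx + b·Δy = Δh: det = (-110)·(-55) − (-100)·(-50) = 1050.
∂h/∂x = [(+0.06)·(-55) − (+0.05)·(-50)] / 1050 = -0.0007619
∂h/∂y = [(-110)·(+0.05) − (-100)·(+0.06)] / 1050 = +0.0004762
Flow = −∇h = (+0.0007619 east, -0.0004762 north), which points southeast.

SE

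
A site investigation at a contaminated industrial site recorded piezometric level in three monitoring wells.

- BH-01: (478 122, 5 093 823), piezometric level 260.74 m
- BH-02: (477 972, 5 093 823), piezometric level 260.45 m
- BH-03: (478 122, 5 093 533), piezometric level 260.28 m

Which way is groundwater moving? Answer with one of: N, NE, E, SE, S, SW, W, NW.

SW

∂h/∂x = (260.45 − 260.74) / (477972 − 478122) = +0.001933
∂h/∂y = (260.28 − 260.74) / (5093533 − 5093823) = +0.001586
Flow = −∇h = (-0.001933 east, -0.001586 north), which points southwest.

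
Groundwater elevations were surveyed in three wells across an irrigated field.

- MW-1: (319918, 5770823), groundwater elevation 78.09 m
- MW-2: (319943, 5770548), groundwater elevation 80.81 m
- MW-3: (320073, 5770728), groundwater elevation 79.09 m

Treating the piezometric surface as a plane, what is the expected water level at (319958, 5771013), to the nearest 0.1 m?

With h = a·x + b·y + c and MW-1 as origin, the differences give:
  25·a + (-275)·b = +2.72
  155·a + (-95)·b = +1.00
Eliminate b (×(-95) and ×(-275), subtract): 40250·a = 16.600 → a = ∂h/∂x = +0.0004124
Back-substitute: b = ∂h/∂y = -0.009853.
h(319958, 5771013) = 78.09 + (+0.0004124)·(40) + (-0.009853)·(190) = 78.09 +0.016 -1.872 = 76.234 m.

76.2 m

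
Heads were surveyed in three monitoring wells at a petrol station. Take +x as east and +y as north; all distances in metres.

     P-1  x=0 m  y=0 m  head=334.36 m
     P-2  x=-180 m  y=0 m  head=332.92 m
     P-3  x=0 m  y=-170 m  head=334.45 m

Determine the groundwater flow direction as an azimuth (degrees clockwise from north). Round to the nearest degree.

274°

∂h/∂x = (332.92 − 334.36) / (-180 − 0) = +0.008000
∂h/∂y = (334.45 − 334.36) / (-170 − 0) = -0.0005294
Flow direction (−∇h) has components (-0.008000 E, +0.0005294 N).
Azimuth = atan2(E, N) = atan2(-0.008000, +0.0005294) = 273.8° ≈ 274°.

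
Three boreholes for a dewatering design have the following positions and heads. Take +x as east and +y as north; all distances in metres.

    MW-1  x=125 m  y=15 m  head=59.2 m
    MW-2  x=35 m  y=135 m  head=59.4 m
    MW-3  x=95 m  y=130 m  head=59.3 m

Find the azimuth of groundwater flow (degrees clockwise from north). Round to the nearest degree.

Differences from MW-1: to MW-2 (Δx, Δy, Δh) = (-90, 120, +0.2); to MW-3 = (-30, 115, +0.1).
Solve a·Δx + b·Δy = Δh: det = (-90)·115 − (-30)·120 = -6750.
∂h/∂x = [(+0.2)·115 − (+0.1)·120] / -6750 = -0.001630
∂h/∂y = [(-90)·(+0.1) − (-30)·(+0.2)] / -6750 = +0.0004444
Flow direction (−∇h) has components (+0.001630 E, -0.0004444 N).
Azimuth = atan2(E, N) = atan2(+0.001630, -0.0004444) = 105.3° ≈ 105°.

105°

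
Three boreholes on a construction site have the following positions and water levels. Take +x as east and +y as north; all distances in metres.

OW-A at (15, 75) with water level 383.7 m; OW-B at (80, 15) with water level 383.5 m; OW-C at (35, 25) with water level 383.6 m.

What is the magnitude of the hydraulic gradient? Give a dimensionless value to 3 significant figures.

Differences from OW-A: to OW-B (Δx, Δy, Δh) = (65, -60, -0.2); to OW-C = (20, -50, -0.1).
Solve a·Δx + b·Δy = Δh: det = 65·(-50) − 20·(-60) = -2050.
∂h/∂x = [(-0.2)·(-50) − (-0.1)·(-60)] / -2050 = -0.001951
∂h/∂y = [65·(-0.1) − 20·(-0.2)] / -2050 = +0.001220
|∇h| = √(-0.001951² + 0.001220²) = 0.002301

0.00230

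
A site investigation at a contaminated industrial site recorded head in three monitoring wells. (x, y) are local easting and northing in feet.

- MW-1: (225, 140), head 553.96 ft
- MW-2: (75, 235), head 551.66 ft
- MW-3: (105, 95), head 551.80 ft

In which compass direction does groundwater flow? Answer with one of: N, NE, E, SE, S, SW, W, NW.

Taking MW-1 as reference: MW-2−MW-1 = (-150, 95, -2.30); MW-3−MW-1 = (-120, -45, -2.16).
Solve a·Δx + b·Δy = Δh: det = (-150)·(-45) − (-120)·95 = 18150.
∂h/∂x = [(-2.30)·(-45) − (-2.16)·95] / 18150 = +0.01701
∂h/∂y = [(-150)·(-2.16) − (-120)·(-2.30)] / 18150 = +0.002645
Flow = −∇h = (-0.01701 east, -0.002645 north), which points west.

W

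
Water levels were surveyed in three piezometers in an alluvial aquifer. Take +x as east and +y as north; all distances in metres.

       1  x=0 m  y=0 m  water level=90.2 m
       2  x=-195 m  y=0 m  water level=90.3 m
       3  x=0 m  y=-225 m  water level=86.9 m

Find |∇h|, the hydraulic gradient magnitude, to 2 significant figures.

0.015

∂h/∂x = (90.3 − 90.2) / (-195 − 0) = -0.0005128
∂h/∂y = (86.9 − 90.2) / (-225 − 0) = +0.01467
|∇h| = √(-0.0005128² + 0.01467²) = 0.01468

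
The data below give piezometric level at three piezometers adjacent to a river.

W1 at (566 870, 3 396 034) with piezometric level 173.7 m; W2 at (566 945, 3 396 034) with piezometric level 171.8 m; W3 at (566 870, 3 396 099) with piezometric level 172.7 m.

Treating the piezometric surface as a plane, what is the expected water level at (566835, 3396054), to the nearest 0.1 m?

∂h/∂x = (171.8 − 173.7) / (566945 − 566870) = -0.02533
∂h/∂y = (172.7 − 173.7) / (3396099 − 3396034) = -0.01538
h(566835, 3396054) = 173.7 + (-0.02533)·(-35) + (-0.01538)·(20) = 173.7 +0.887 -0.308 = 174.279 m.

174.3 m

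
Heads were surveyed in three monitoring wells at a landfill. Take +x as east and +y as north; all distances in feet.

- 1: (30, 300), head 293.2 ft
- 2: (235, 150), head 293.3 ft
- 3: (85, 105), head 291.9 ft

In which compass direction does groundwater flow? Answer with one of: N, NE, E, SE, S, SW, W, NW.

SW

With h = a·x + b·y + c and 1 as origin, the differences give:
  205·a + (-150)·b = +0.1
  55·a + (-195)·b = -1.3
Eliminate b (×(-195) and ×(-150), subtract): -31725·a = -214.50 → a = ∂h/∂x = +0.006761
Back-substitute: b = ∂h/∂y = +0.008574.
Flow = −∇h = (-0.006761 east, -0.008574 north), which points southwest.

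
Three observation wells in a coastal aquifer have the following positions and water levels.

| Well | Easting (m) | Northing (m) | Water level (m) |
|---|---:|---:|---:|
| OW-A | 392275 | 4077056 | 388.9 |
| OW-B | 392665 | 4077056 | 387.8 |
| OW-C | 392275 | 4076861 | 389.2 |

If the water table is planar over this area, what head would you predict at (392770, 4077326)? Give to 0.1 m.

387.1 m

∂h/∂x = (387.8 − 388.9) / (392665 − 392275) = -0.002821
∂h/∂y = (389.2 − 388.9) / (4076861 − 4077056) = -0.001538
h(392770, 4077326) = 388.9 + (-0.002821)·(495) + (-0.001538)·(270) = 388.9 -1.396 -0.415 = 387.088 m.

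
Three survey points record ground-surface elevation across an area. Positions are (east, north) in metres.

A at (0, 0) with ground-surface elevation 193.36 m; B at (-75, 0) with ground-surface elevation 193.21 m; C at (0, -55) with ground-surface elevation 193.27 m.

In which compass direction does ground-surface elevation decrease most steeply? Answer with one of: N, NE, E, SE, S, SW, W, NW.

∂z/∂x = (193.21 − 193.36) / (-75 − 0) = +0.002000
∂z/∂y = (193.27 − 193.36) / (-55 − 0) = +0.001636
Steepest decrease is along −∇f = (-0.002000 E, -0.001636 N) → southwest.

SW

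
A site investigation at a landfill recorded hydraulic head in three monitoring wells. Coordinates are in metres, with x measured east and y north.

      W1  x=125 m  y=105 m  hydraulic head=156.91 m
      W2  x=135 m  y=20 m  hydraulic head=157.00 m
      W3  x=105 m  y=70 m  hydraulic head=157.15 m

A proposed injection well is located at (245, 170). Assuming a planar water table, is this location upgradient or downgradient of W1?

downgradient

Taking W1 as reference: W2−W1 = (10, -85, +0.09); W3−W1 = (-20, -35, +0.24).
Solve a·Δx + b·Δy = Δh: det = 10·(-35) − (-20)·(-85) = -2050.
∂h/∂x = [(+0.09)·(-35) − (+0.24)·(-85)] / -2050 = -0.008415
∂h/∂y = [10·(+0.24) − (-20)·(+0.09)] / -2050 = -0.002049
Head at (245, 170) = 156.91 + (-0.008415)·(120) + (-0.002049)·(65) = 155.77 m.
That is lower than the 156.91 m at W1, so the point is downgradient.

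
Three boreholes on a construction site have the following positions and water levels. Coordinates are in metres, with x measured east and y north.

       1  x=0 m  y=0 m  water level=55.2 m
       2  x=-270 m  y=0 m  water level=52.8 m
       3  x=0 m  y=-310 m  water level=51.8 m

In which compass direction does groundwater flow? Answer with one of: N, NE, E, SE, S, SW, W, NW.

SW

∂h/∂x = (52.8 − 55.2) / (-270 − 0) = +0.008889
∂h/∂y = (51.8 − 55.2) / (-310 − 0) = +0.01097
Flow = −∇h = (-0.008889 east, -0.01097 north), which points southwest.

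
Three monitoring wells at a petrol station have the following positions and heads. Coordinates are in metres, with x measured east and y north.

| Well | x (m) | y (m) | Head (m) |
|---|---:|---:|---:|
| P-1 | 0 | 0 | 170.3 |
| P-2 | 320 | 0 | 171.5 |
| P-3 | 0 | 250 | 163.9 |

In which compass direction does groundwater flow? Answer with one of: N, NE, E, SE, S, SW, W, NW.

N

∂h/∂x = (171.5 − 170.3) / (320 − 0) = +0.003750
∂h/∂y = (163.9 − 170.3) / (250 − 0) = -0.02560
Flow = −∇h = (-0.003750 east, +0.02560 north), which points north.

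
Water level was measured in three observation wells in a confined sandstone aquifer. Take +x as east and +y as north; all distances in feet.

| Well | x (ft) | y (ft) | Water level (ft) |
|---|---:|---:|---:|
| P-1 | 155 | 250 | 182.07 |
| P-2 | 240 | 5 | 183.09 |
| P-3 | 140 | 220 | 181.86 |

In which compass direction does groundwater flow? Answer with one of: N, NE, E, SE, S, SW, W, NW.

Taking P-1 as reference: P-2−P-1 = (85, -245, +1.02); P-3−P-1 = (-15, -30, -0.21).
Determinant of the coordinate differences = 85·(-30) − (-15)·(-245) = -6225.
∂h/∂x = [(+1.02)·(-30) − (-0.21)·(-245)] / -6225 = +0.01318
∂h/∂y = [85·(-0.21) − (-15)·(+1.02)] / -6225 = +0.0004096
Flow = −∇h = (-0.01318 east, -0.0004096 north), which points west.

W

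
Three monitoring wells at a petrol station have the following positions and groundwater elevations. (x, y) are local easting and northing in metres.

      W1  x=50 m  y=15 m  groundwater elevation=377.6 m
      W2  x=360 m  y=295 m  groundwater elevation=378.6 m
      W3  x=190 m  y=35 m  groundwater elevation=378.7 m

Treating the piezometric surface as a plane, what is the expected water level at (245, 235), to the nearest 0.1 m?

Differences from W1: to W2 (Δx, Δy, Δh) = (310, 280, +1.0); to W3 = (140, 20, +1.1).
Determinant of the coordinate differences = 310·20 − 140·280 = -33000.
∂h/∂x = [(+1.0)·20 − (+1.1)·280] / -33000 = +0.008727
∂h/∂y = [310·(+1.1) − 140·(+1.0)] / -33000 = -0.006091
h(245, 235) = 377.6 + (+0.008727)·(195) + (-0.006091)·(220) = 377.6 +1.702 -1.340 = 377.962 m.

378.0 m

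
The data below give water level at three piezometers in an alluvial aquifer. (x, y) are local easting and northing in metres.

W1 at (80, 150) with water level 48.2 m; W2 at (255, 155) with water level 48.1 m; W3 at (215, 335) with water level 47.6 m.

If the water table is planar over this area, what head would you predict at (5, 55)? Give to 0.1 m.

48.5 m

With h = a·x + b·y + c and W1 as origin, the differences give:
  175·a + 5·b = -0.1
  135·a + 185·b = -0.6
Eliminate b (×185 and ×5, subtract): 31700·a = -15.50 → a = ∂h/∂x = -0.0004890
Back-substitute: b = ∂h/∂y = -0.002886.
h(5, 55) = 48.2 + (-0.0004890)·(-75) + (-0.002886)·(-95) = 48.2 +0.037 +0.274 = 48.511 m.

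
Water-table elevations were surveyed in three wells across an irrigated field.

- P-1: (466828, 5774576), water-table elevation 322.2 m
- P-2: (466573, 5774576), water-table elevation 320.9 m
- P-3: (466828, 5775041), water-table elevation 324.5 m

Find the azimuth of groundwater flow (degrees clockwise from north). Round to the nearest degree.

226°

∂h/∂x = (320.9 − 322.2) / (466573 − 466828) = +0.005098
∂h/∂y = (324.5 − 322.2) / (5775041 − 5774576) = +0.004946
Flow direction (−∇h) has components (-0.005098 E, -0.004946 N).
Azimuth = atan2(E, N) = atan2(-0.005098, -0.004946) = 225.9° ≈ 226°.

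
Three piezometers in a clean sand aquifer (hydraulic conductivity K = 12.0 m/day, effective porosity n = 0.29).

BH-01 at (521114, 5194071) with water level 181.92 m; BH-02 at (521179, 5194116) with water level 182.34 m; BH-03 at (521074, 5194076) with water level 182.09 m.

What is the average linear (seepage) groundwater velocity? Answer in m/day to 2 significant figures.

0.55 m/day

Differences from BH-01: to BH-02 (Δx, Δy, Δh) = (65, 45, +0.42); to BH-03 = (-40, 5, +0.17).
Determinant of the coordinate differences = 65·5 − (-40)·45 = 2125.
∂h/∂x = [(+0.42)·5 − (+0.17)·45] / 2125 = -0.002612
∂h/∂y = [65·(+0.17) − (-40)·(+0.42)] / 2125 = +0.01311
|∇h| = √(-0.002612² + 0.01311²) = 0.01337
Seepage velocity v = K·i/n = 12.0 × 0.01337 / 0.29 = 0.5532 m/day.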